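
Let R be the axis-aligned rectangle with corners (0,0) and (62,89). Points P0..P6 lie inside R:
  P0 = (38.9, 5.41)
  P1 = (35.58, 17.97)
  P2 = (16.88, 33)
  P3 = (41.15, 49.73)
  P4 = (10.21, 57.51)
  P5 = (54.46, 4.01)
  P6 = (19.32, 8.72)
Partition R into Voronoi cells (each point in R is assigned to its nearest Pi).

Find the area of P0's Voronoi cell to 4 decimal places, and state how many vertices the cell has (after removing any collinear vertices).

1. box [0,62]×[0,89]: [(0, 0) (62, 0) (62, 89) (0, 89)]
2. ⊥bis P0·P1 via (37.24,11.69): [(0, 1.8463) (0, 0) (62, 0) (62, 18.2348)]  |A|=622.5155
3. ⊥bis P0·P2 via (27.89,19.205): [(9.1811, 4.2732) (3.8271, 0) (62, 0) (62, 18.2348)]  |A|=605.8631
4. ⊥bis P0·P3 via (40.025,27.57): [(9.1811, 4.2732) (3.8271, 0) (62, 0) (62, 18.2348)]  |A|=605.8631
5. ⊥bis P0·P4 via (24.555,31.46): [(9.1811, 4.2732) (3.8271, 0) (62, 0) (62, 18.2348)]  |A|=605.8631
6. ⊥bis P0·P5 via (46.68,4.71): [(47.5533, 14.4161) (9.1811, 4.2732) (3.8271, 0) (46.2562, 0)]  |A|=360.6643
7. ⊥bis P0·P6 via (29.11,7.065): [(47.5533, 14.4161) (29.5481, 9.6568) (27.9157, 0) (46.2562, 0)]  |A|=215.2513
8. canonical 4-gon: [(47.5533, 14.4161) (29.5481, 9.6568) (27.9157, 0) (46.2562, 0)]
9. shoelace: 215.2513

Area of P0's cell: 215.2513 (4 vertices)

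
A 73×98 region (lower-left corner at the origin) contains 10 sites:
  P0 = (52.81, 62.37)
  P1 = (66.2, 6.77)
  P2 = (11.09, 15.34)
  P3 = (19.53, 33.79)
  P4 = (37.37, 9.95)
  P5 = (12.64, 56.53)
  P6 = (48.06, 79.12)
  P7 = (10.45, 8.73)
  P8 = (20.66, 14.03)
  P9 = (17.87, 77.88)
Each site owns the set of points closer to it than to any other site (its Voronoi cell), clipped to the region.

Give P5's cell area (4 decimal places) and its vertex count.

1. box [0,73]×[0,98]: [(0, 0) (73, 0) (73, 98) (0, 98)]
2. ⊥bis P5·P0 via (32.725,59.45): [(0, 0) (41.368, 0) (27.1205, 98) (0, 98)]  |A|=3355.9358
3. ⊥bis P5·P1 via (39.42,31.65): [(0, 0) (10.0155, 0) (37.1257, 29.1804) (27.1205, 98) (0, 98)]  |A|=2898.4967
4. ⊥bis P5·P2 via (11.865,35.935): [(0, 36.3815) (36.2772, 35.0164) (27.1205, 98) (0, 98)]  |A|=1971.7486
5. ⊥bis P5·P3 via (16.085,45.16): [(0, 40.2864) (34.0128, 50.592) (27.1205, 98) (0, 98)]  |A|=1624.3661
6. ⊥bis P5·P4 via (25.005,33.24): [(0, 40.2864) (34.0128, 50.592) (27.1205, 98) (0, 98)]  |A|=1624.3661
7. ⊥bis P5·P6 via (30.35,67.825): [(0, 40.2864) (34.0128, 50.592) (31.8492, 65.4744) (11.1051, 98) (0, 98)]  |A|=1363.9109
8. ⊥bis P5·P7 via (11.545,32.63): [(0, 40.2864) (34.0128, 50.592) (31.8492, 65.4744) (11.1051, 98) (0, 98)]  |A|=1363.9109
9. ⊥bis P5·P8 via (16.65,35.28): [(0, 40.2864) (34.0128, 50.592) (31.8492, 65.4744) (11.1051, 98) (0, 98)]  |A|=1363.9109
10. ⊥bis P5·P9 via (15.255,67.205): [(0, 70.9419) (0, 40.2864) (34.0128, 50.592) (32.2011, 63.0538)]  |A|=714.8374
11. canonical 4-gon: [(0, 70.9419) (0, 40.2864) (34.0128, 50.592) (32.2011, 63.0538)]
12. shoelace: 714.8374

Area of P5's cell: 714.8374 (4 vertices)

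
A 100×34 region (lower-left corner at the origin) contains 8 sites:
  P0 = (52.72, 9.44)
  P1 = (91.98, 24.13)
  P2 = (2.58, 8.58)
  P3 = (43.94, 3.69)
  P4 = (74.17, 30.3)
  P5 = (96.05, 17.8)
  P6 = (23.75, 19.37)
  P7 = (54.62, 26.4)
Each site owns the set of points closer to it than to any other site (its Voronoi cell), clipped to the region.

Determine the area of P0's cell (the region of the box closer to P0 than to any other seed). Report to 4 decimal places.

1. box [0,100]×[0,34]: [(0, 0) (100, 0) (100, 34) (0, 34)]
2. ⊥bis P0·P1 via (72.35,16.785): [(0, 0) (78.6305, 0) (65.9086, 34) (0, 34)]  |A|=2457.1648
3. ⊥bis P0·P2 via (27.65,9.01): [(27.8045, 0) (78.6305, 0) (65.9086, 34) (27.2214, 34)]  |A|=1521.7243
4. ⊥bis P0·P3 via (48.33,6.565): [(52.6294, 0) (78.6305, 0) (65.9086, 34) (30.3629, 34)]  |A|=1046.2959
5. ⊥bis P0·P4 via (63.445,19.87): [(52.6294, 0) (78.6305, 0) (76.0427, 6.916) (49.7037, 34) (30.3629, 34)]  |A|=826.848
6. ⊥bis P0·P5 via (74.385,13.62): [(52.6294, 0) (77.0128, 0) (75.5883, 7.3832) (49.7037, 34) (30.3629, 34)]  |A|=819.9094
7. ⊥bis P0·P6 via (38.235,14.405): [(39.9393, 19.3772) (52.6294, 0) (77.0128, 0) (75.5883, 7.3832) (49.7037, 34) (44.9515, 34)]  |A|=713.246
8. ⊥bis P0·P7 via (53.67,17.92): [(39.9661, 19.4552) (39.9393, 19.3772) (52.6294, 0) (77.0128, 0) (75.5883, 7.3832) (66.7684, 16.4526)]  |A|=469.1507
9. canonical 6-gon: [(39.9661, 19.4552) (39.9393, 19.3772) (52.6294, 0) (77.0128, 0) (75.5883, 7.3832) (66.7684, 16.4526)]
10. shoelace: 469.1507

Area of P0's cell: 469.1507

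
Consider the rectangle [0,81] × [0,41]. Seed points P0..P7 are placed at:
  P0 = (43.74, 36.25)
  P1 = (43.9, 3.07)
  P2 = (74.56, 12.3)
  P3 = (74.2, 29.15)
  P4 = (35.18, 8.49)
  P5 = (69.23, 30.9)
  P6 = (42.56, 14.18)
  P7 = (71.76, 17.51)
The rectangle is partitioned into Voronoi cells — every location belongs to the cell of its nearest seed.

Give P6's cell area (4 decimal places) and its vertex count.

1. box [0,81]×[0,41]: [(0, 0) (81, 0) (81, 41) (0, 41)]
2. ⊥bis P6·P0 via (43.15,25.215): [(0, 27.5221) (0, 0) (81, 0) (81, 23.1913)]  |A|=2053.8915
3. ⊥bis P6·P1 via (43.23,8.625): [(0, 27.5221) (0, 3.4109) (81, 13.1805) (81, 23.1913)]  |A|=1381.9375
4. ⊥bis P6·P2 via (58.56,13.24): [(59.2131, 24.3562) (0, 27.5221) (0, 3.4109) (58.3963, 10.4542)]  |A|=1116.8815
5. ⊥bis P6·P3 via (58.38,21.665): [(58.9804, 20.396) (57.052, 24.4717) (0, 27.5221) (0, 3.4109) (58.3963, 10.4542)]  |A|=1112.589
6. ⊥bis P6·P4 via (38.87,11.335): [(58.9804, 20.396) (57.052, 24.4717) (27.5244, 26.0504) (41.1526, 8.3744) (58.3963, 10.4542)]  |A|=383.2388
7. ⊥bis P6·P5 via (55.895,22.54): [(58.8312, 17.8565) (54.6018, 24.6027) (27.5244, 26.0504) (41.1526, 8.3744) (58.3963, 10.4542)]  |A|=372.4983
8. ⊥bis P6·P7 via (57.16,15.845): [(56.508, 21.5622) (54.6018, 24.6027) (27.5244, 26.0504) (41.1526, 8.3744) (57.7832, 10.3803)]  |A|=359.6189
9. canonical 5-gon: [(56.508, 21.5622) (54.6018, 24.6027) (27.5244, 26.0504) (41.1526, 8.3744) (57.7832, 10.3803)]
10. shoelace: 359.6189

Area of P6's cell: 359.6189 (5 vertices)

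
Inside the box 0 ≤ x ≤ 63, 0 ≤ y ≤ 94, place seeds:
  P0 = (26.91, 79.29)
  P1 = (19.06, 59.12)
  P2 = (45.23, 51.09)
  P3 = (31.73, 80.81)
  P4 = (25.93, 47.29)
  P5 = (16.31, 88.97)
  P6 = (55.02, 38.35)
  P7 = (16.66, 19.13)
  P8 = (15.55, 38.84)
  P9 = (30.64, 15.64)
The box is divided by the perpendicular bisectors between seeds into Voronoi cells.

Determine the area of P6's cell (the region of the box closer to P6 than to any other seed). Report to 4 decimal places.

Area of P6's cell: 656.8712

1. box [0,63]×[0,94]: [(0, 0) (63, 0) (63, 94) (0, 94)]
2. ⊥bis P6·P0 via (40.965,58.82): [(0, 30.6928) (0, 0) (63, 0) (63, 73.9496)]  |A|=3296.2352
3. ⊥bis P6·P1 via (37.04,48.735): [(44.1136, 60.9819) (8.8913, 0) (63, 0) (63, 73.9496)]  |A|=2348.1435
4. ⊥bis P6·P2 via (50.125,44.72): [(22.4277, 23.4362) (8.8913, 0) (63, 0) (63, 54.6137)]  |A|=1741.951
5. ⊥bis P6·P3 via (43.375,59.58): [(22.4277, 23.4362) (8.8913, 0) (63, 0) (63, 54.6137)]  |A|=1741.951
6. ⊥bis P6·P4 via (40.475,42.82): [(38.2559, 35.5992) (27.3155, 0) (63, 0) (63, 54.6137)]  |A|=1310.855
7. ⊥bis P6·P5 via (35.665,63.66): [(38.2559, 35.5992) (27.3155, 0) (63, 0) (63, 54.6137)]  |A|=1310.855
8. ⊥bis P6·P7 via (35.84,28.74): [(38.2559, 35.5992) (36.0308, 28.3591) (50.24, 0) (63, 0) (63, 54.6137)]  |A|=985.7959
9. ⊥bis P6·P8 via (35.285,38.595): [(38.2559, 35.5992) (36.0308, 28.3591) (50.24, 0) (63, 0) (63, 54.6137)]  |A|=985.7959
10. ⊥bis P6·P9 via (42.83,26.995): [(38.2559, 35.5992) (37.4023, 32.8218) (63, 5.3418) (63, 54.6137)]  |A|=656.8712
11. canonical 4-gon: [(38.2559, 35.5992) (37.4023, 32.8218) (63, 5.3418) (63, 54.6137)]
12. shoelace: 656.8712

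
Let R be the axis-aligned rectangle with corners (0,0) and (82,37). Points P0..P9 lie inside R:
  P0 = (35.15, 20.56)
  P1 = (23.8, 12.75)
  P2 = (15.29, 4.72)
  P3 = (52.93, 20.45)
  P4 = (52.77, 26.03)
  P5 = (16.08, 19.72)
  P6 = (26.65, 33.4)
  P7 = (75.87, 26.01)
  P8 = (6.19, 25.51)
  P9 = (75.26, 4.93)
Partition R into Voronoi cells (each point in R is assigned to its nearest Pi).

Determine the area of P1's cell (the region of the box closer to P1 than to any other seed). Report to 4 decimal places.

1. box [0,82]×[0,37]: [(0, 0) (82, 0) (82, 37) (0, 37)]
2. ⊥bis P1·P0 via (29.475,16.655): [(0, 0) (40.9354, 0) (15.4755, 37) (0, 37)]  |A|=1043.6015
3. ⊥bis P1·P2 via (19.545,8.735): [(0, 29.4483) (27.7873, 0) (40.9354, 0) (15.4755, 37) (0, 37)]  |A|=634.4567
4. ⊥bis P1·P3 via (38.365,16.6): [(0, 29.4483) (27.7873, 0) (40.9354, 0) (15.4755, 37) (0, 37)]  |A|=634.4567
5. ⊥bis P1·P4 via (38.285,19.39): [(0, 29.4483) (27.7873, 0) (40.9354, 0) (15.4755, 37) (0, 37)]  |A|=634.4567
6. ⊥bis P1·P5 via (19.94,16.235): [(16.2865, 12.1883) (27.7873, 0) (40.9354, 0) (25.515, 22.4099)]  |A|=262.3425
7. ⊥bis P1·P6 via (25.225,23.075): [(16.2865, 12.1883) (27.7873, 0) (40.9354, 0) (25.515, 22.4099)]  |A|=262.3425
8. ⊥bis P1·P7 via (49.835,19.38): [(16.2865, 12.1883) (27.7873, 0) (40.9354, 0) (25.515, 22.4099)]  |A|=262.3425
9. ⊥bis P1·P8 via (14.995,19.13): [(16.2865, 12.1883) (27.7873, 0) (40.9354, 0) (25.515, 22.4099)]  |A|=262.3425
10. ⊥bis P1·P9 via (49.53,8.84): [(16.2865, 12.1883) (27.7873, 0) (40.9354, 0) (25.515, 22.4099)]  |A|=262.3425
11. canonical 4-gon: [(16.2865, 12.1883) (27.7873, 0) (40.9354, 0) (25.515, 22.4099)]
12. shoelace: 262.3425

Area of P1's cell: 262.3425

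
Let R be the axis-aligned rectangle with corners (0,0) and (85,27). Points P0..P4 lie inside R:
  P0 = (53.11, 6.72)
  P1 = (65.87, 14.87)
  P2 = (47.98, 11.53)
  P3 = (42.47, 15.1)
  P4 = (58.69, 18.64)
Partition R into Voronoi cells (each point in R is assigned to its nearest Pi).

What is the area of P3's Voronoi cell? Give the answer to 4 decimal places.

1. box [0,85]×[0,27]: [(0, 0) (85, 0) (85, 27) (0, 27)]
2. ⊥bis P3·P0 via (47.79,10.91): [(0, 0) (39.1973, 0) (60.4624, 27) (0, 27)]  |A|=1345.4064
3. ⊥bis P3·P1 via (54.17,14.985): [(0, 0) (39.1973, 0) (54.2101, 19.0615) (54.2881, 27) (0, 27)]  |A|=1320.8991
4. ⊥bis P3·P2 via (45.225,13.315): [(0, 0) (36.598, 0) (54.0917, 27) (0, 27)]  |A|=1224.3113
5. ⊥bis P3·P4 via (50.58,16.87): [(0, 0) (36.598, 0) (49.8111, 20.3932) (48.3691, 27) (0, 27)]  |A|=1205.4075
6. canonical 5-gon: [(0, 0) (36.598, 0) (49.8111, 20.3932) (48.3691, 27) (0, 27)]
7. shoelace: 1205.4075

Area of P3's cell: 1205.4075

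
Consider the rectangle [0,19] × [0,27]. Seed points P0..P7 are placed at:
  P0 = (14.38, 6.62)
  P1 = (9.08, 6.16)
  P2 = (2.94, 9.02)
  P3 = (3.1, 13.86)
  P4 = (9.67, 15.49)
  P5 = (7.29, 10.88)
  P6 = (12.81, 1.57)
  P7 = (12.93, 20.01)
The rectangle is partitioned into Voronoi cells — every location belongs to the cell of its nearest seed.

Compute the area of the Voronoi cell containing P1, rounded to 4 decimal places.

1. box [0,19]×[0,27]: [(0, 0) (19, 0) (19, 27) (0, 27)]
2. ⊥bis P1·P0 via (11.73,6.39): [(0, 0) (12.2846, 0) (9.9412, 27) (0, 27)]  |A|=300.0485
3. ⊥bis P1·P2 via (6.01,7.59): [(2.4746, 0) (12.2846, 0) (10.7438, 17.7528)]  |A|=87.0774
4. ⊥bis P1·P3 via (6.09,10.01): [(7.7308, 11.2843) (2.4746, 0) (12.2846, 0) (11.0795, 13.885)]  |A|=80.1648
5. ⊥bis P1·P4 via (9.375,10.825): [(7.57, 10.9391) (2.4746, 0) (12.2846, 0) (11.3559, 10.6997)]  |A|=73.7996
6. ⊥bis P1·P5 via (8.185,8.52): [(6.0695, 7.7177) (2.4746, 0) (12.2846, 0) (11.4381, 9.7537)]  |A|=64.8989
7. ⊥bis P1·P6 via (10.945,3.865): [(6.0695, 7.7177) (2.4746, 0) (6.1889, 0) (11.883, 4.6272) (11.4381, 9.7537)]  |A|=50.7956
8. ⊥bis P1·P7 via (11.005,13.085): [(6.0695, 7.7177) (2.4746, 0) (6.1889, 0) (11.883, 4.6272) (11.4381, 9.7537)]  |A|=50.7956
9. canonical 5-gon: [(6.0695, 7.7177) (2.4746, 0) (6.1889, 0) (11.883, 4.6272) (11.4381, 9.7537)]
10. shoelace: 50.7956

Area of P1's cell: 50.7956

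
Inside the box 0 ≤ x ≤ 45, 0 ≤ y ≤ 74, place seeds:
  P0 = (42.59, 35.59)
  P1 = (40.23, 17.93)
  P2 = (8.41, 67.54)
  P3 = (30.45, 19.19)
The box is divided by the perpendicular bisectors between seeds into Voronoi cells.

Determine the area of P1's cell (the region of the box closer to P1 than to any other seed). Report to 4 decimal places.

1. box [0,45]×[0,74]: [(0, 0) (45, 0) (45, 74) (0, 74)]
2. ⊥bis P1·P0 via (41.41,26.76): [(0, 32.2938) (0, 0) (45, 0) (45, 26.2802)]  |A|=1317.917
3. ⊥bis P1·P2 via (24.32,42.735): [(6.6548, 31.4045) (0, 27.1361) (0, 0) (45, 0) (45, 26.2802)]  |A|=1300.7549
4. ⊥bis P1·P3 via (35.34,18.56): [(36.4813, 27.4186) (32.9488, 0) (45, 0) (45, 26.2802)]  |A|=277.1501
5. canonical 4-gon: [(36.4813, 27.4186) (32.9488, 0) (45, 0) (45, 26.2802)]
6. shoelace: 277.1501

Area of P1's cell: 277.1501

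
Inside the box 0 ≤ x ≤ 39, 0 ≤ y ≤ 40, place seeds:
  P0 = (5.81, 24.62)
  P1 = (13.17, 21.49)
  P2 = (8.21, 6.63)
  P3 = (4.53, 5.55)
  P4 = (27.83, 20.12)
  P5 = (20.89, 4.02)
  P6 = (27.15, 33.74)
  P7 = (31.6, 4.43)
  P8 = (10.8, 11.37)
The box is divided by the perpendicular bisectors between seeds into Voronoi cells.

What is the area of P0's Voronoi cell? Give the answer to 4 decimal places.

Area of P0's cell: 263.1178

1. box [0,39]×[0,40]: [(0, 0) (39, 0) (39, 40) (0, 40)]
2. ⊥bis P0·P1 via (9.49,23.055): [(0, 0.7399) (16.6962, 40) (0, 40)]  |A|=327.7482
3. ⊥bis P0·P2 via (7.01,15.625): [(0, 14.6898) (6.2893, 15.5289) (16.6962, 40) (0, 40)]  |A|=283.8801
4. ⊥bis P0·P3 via (5.17,15.085): [(0, 15.432) (3.7012, 15.1836) (6.2893, 15.5289) (16.6962, 40) (0, 40)]  |A|=282.5066
5. ⊥bis P0·P4 via (16.82,22.37): [(0, 15.432) (3.7012, 15.1836) (6.2893, 15.5289) (16.6962, 40) (0, 40)]  |A|=282.5066
6. ⊥bis P0·P5 via (13.35,14.32): [(0, 15.432) (3.7012, 15.1836) (6.2893, 15.5289) (16.6962, 40) (0, 40)]  |A|=282.5066
7. ⊥bis P0·P6 via (16.48,29.18): [(0, 15.432) (3.7012, 15.1836) (6.2893, 15.5289) (14.282, 34.3231) (11.8559, 40) (0, 40)]  |A|=268.7676
8. ⊥bis P0·P7 via (18.705,14.525): [(0, 15.432) (3.7012, 15.1836) (6.2893, 15.5289) (14.282, 34.3231) (11.8559, 40) (0, 40)]  |A|=268.7676
9. ⊥bis P0·P8 via (8.305,17.995): [(0, 15.432) (1.2727, 15.3466) (7.1537, 17.5614) (14.282, 34.3231) (11.8559, 40) (0, 40)]  |A|=263.1178
10. canonical 6-gon: [(0, 15.432) (1.2727, 15.3466) (7.1537, 17.5614) (14.282, 34.3231) (11.8559, 40) (0, 40)]
11. shoelace: 263.1178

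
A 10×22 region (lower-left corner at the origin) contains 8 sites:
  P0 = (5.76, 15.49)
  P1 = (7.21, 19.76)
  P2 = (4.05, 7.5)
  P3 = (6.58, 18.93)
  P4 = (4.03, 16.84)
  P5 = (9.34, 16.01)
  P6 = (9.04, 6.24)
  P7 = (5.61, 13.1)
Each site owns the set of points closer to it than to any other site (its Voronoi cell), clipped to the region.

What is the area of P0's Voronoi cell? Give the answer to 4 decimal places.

Area of P0's cell: 8.5146

1. box [0,10]×[0,22]: [(0, 0) (10, 0) (10, 22) (0, 22)]
2. ⊥bis P0·P1 via (6.485,17.625): [(0, 19.8272) (0, 0) (10, 0) (10, 16.4314)]  |A|=181.2927
3. ⊥bis P0·P2 via (4.905,11.495): [(0, 19.8272) (0, 12.5448) (10, 10.4046) (10, 16.4314)]  |A|=66.5461
4. ⊥bis P0·P3 via (6.17,17.21): [(0, 18.6808) (0, 12.5448) (10, 10.4046) (10, 16.297)]  |A|=60.1423
5. ⊥bis P0·P4 via (4.895,16.165): [(5.7825, 17.3024) (1.7737, 12.1651) (10, 10.4046) (10, 16.297)]  |A|=37.0846
6. ⊥bis P0·P5 via (7.55,15.75): [(7.3798, 16.9216) (5.7825, 17.3024) (1.7737, 12.1651) (8.2727, 10.7742)]  |A|=24.2209
7. ⊥bis P0·P6 via (7.4,10.865): [(8.2175, 11.1549) (7.3798, 16.9216) (5.7825, 17.3024) (1.7737, 12.1651) (7.5689, 10.9249)]  |A|=24.0911
8. ⊥bis P0·P7 via (5.685,14.295): [(7.7804, 14.1635) (7.3798, 16.9216) (5.7825, 17.3024) (3.5408, 14.4296)]  |A|=8.5146
9. canonical 4-gon: [(7.7804, 14.1635) (7.3798, 16.9216) (5.7825, 17.3024) (3.5408, 14.4296)]
10. shoelace: 8.5146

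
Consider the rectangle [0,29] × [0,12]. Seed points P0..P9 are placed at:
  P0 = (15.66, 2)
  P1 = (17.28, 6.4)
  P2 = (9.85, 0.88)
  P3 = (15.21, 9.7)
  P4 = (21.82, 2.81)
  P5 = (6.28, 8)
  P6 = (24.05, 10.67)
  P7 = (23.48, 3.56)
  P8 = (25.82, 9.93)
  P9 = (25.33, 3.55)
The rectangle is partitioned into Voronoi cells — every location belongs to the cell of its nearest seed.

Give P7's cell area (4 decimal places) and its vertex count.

1. box [0,29]×[0,12]: [(0, 0) (29, 0) (29, 12) (0, 12)]
2. ⊥bis P7·P0 via (19.57,2.78): [(20.1246, 0) (29, 0) (29, 12) (17.7307, 12)]  |A|=120.8682
3. ⊥bis P7·P1 via (20.38,4.98): [(19.51, 3.0807) (20.1246, 0) (29, 0) (29, 12) (23.5956, 12)]  |A|=94.7129
4. ⊥bis P7·P2 via (16.665,2.22): [(19.51, 3.0807) (20.1246, 0) (29, 0) (29, 12) (23.5956, 12)]  |A|=94.7129
5. ⊥bis P7·P3 via (19.345,6.63): [(19.51, 3.0807) (20.1246, 0) (29, 0) (29, 12) (23.5956, 12)]  |A|=94.7129
6. ⊥bis P7·P4 via (22.65,3.185): [(21.1145, 6.5835) (24.089, 0) (29, 0) (29, 12) (23.5956, 12)]  |A|=78.1151
7. ⊥bis P7·P5 via (14.88,5.78): [(21.1145, 6.5835) (24.089, 0) (29, 0) (29, 12) (23.5956, 12)]  |A|=78.1151
8. ⊥bis P7·P6 via (23.765,7.115): [(21.4432, 7.3011) (21.1145, 6.5835) (24.089, 0) (29, 0) (29, 6.6953)]  |A|=45.3747
9. ⊥bis P7·P8 via (24.65,6.745): [(23.6087, 7.1275) (21.4432, 7.3011) (21.1145, 6.5835) (24.089, 0) (29, 0) (29, 5.147)]  |A|=41.201
10. ⊥bis P7·P9 via (24.405,3.555): [(24.4227, 6.8285) (23.6087, 7.1275) (21.4432, 7.3011) (21.1145, 6.5835) (24.089, 0) (24.3858, 0)]  |A|=13.6672
11. canonical 6-gon: [(24.4227, 6.8285) (23.6087, 7.1275) (21.4432, 7.3011) (21.1145, 6.5835) (24.089, 0) (24.3858, 0)]
12. shoelace: 13.6672

Area of P7's cell: 13.6672 (6 vertices)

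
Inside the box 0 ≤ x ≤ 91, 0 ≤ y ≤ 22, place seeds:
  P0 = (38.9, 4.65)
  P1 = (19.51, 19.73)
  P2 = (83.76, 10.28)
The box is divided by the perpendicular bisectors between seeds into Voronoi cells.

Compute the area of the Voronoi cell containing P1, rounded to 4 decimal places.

Area of P1's cell: 622.1493

1. box [0,91]×[0,22]: [(0, 0) (91, 0) (91, 22) (0, 22)]
2. ⊥bis P1·P0 via (29.205,12.19): [(0, 0) (19.7246, 0) (36.8344, 22) (0, 22)]  |A|=622.1493
3. ⊥bis P1·P2 via (51.635,15.005): [(0, 0) (19.7246, 0) (36.8344, 22) (0, 22)]  |A|=622.1493
4. canonical 4-gon: [(0, 0) (19.7246, 0) (36.8344, 22) (0, 22)]
5. shoelace: 622.1493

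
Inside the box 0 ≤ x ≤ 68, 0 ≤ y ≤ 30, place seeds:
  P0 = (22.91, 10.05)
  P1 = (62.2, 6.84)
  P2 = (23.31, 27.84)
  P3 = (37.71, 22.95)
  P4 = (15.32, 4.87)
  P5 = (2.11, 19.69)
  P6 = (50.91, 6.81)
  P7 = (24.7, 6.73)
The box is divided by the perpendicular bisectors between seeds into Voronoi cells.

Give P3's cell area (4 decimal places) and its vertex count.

Area of P3's cell: 381.2859 (6 vertices)

1. box [0,68]×[0,30]: [(0, 0) (68, 0) (68, 30) (0, 30)]
2. ⊥bis P3·P0 via (30.31,16.5): [(44.6918, 0) (68, 0) (68, 30) (18.5431, 30)]  |A|=1091.477
3. ⊥bis P3·P1 via (49.955,14.895): [(42.1073, 2.9651) (59.8914, 30) (18.5431, 30)]  |A|=558.9225
4. ⊥bis P3·P2 via (30.51,25.395): [(28.2802, 18.8288) (42.1073, 2.9651) (59.8914, 30) (32.0738, 30)]  |A|=483.3453
5. ⊥bis P3·P4 via (26.515,13.91): [(28.2802, 18.8288) (42.1073, 2.9651) (59.8914, 30) (32.0738, 30)]  |A|=483.3453
6. ⊥bis P3·P5 via (19.91,21.32): [(28.2802, 18.8288) (42.1073, 2.9651) (59.8914, 30) (32.0738, 30)]  |A|=483.3453
7. ⊥bis P3·P6 via (44.31,14.88): [(28.2802, 18.8288) (36.9609, 8.8696) (56.5071, 24.8553) (59.8914, 30) (32.0738, 30)]  |A|=384.5058
8. ⊥bis P3·P7 via (31.205,14.84): [(28.2802, 18.8288) (33.0393, 13.3687) (37.7965, 9.553) (56.5071, 24.8553) (59.8914, 30) (32.0738, 30)]  |A|=381.2859
9. canonical 6-gon: [(28.2802, 18.8288) (33.0393, 13.3687) (37.7965, 9.553) (56.5071, 24.8553) (59.8914, 30) (32.0738, 30)]
10. shoelace: 381.2859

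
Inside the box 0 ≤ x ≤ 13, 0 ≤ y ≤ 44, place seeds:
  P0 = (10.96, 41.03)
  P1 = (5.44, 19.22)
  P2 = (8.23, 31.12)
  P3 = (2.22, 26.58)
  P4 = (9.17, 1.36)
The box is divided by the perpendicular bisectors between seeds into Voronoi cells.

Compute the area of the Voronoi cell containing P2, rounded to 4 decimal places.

Area of P2's cell: 114.6963

1. box [0,13]×[0,44]: [(0, 0) (13, 0) (13, 44) (0, 44)]
2. ⊥bis P2·P0 via (9.595,36.075): [(0, 38.7182) (0, 0) (13, 0) (13, 35.137)]  |A|=480.0589
3. ⊥bis P2·P1 via (6.835,25.17): [(0, 38.7182) (0, 26.7725) (13, 23.7246) (13, 35.137)]  |A|=151.8279
4. ⊥bis P2·P3 via (5.225,28.85): [(0, 38.7182) (0, 35.7668) (8.2567, 24.8367) (13, 23.7246) (13, 35.137)]  |A|=114.6963
5. ⊥bis P2·P4 via (8.7,16.24): [(0, 38.7182) (0, 35.7668) (8.2567, 24.8367) (13, 23.7246) (13, 35.137)]  |A|=114.6963
6. canonical 5-gon: [(0, 38.7182) (0, 35.7668) (8.2567, 24.8367) (13, 23.7246) (13, 35.137)]
7. shoelace: 114.6963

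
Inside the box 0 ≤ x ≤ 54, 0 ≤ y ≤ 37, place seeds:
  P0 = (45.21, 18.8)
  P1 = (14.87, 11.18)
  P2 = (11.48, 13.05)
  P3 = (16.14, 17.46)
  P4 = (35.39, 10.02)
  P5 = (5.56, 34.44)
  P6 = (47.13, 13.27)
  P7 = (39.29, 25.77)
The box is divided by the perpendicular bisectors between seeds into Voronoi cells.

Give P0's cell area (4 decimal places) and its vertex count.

Area of P0's cell: 147.7489 (4 vertices)

1. box [0,54]×[0,37]: [(0, 0) (54, 0) (54, 37) (0, 37)]
2. ⊥bis P0·P1 via (30.04,14.99): [(33.8048, 0) (54, 0) (54, 37) (24.5121, 37)]  |A|=919.1373
3. ⊥bis P0·P2 via (28.345,15.925): [(25.2598, 34.0228) (33.8048, 0) (54, 0) (54, 37) (24.7523, 37)]  |A|=918.7797
4. ⊥bis P0·P3 via (30.675,18.13): [(30.995, 11.1875) (33.8048, 0) (54, 0) (54, 37) (29.8052, 37)]  |A|=850.8236
5. ⊥bis P0·P4 via (40.3,14.41): [(30.3326, 25.558) (53.1839, 0) (54, 0) (54, 37) (29.8052, 37)]  |A|=586.694
6. ⊥bis P0·P5 via (25.385,26.62): [(30.3326, 25.558) (53.1839, 0) (54, 0) (54, 37) (29.8052, 37)]  |A|=586.694
7. ⊥bis P0·P6 via (46.17,16.035): [(30.3326, 25.558) (40.5818, 14.0948) (54, 18.7536) (54, 37) (29.8052, 37)]  |A|=455.1233
8. ⊥bis P0·P7 via (42.25,22.285): [(37.1397, 17.9446) (40.5818, 14.0948) (54, 18.7536) (54, 32.2649)]  |A|=147.7489
9. canonical 4-gon: [(37.1397, 17.9446) (40.5818, 14.0948) (54, 18.7536) (54, 32.2649)]
10. shoelace: 147.7489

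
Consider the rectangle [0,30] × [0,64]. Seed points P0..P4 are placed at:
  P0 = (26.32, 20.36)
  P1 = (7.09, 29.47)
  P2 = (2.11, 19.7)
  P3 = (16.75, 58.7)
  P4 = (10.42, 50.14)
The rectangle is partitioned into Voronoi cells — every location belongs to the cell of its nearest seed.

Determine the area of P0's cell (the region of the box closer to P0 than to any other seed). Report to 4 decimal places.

Area of P0's cell: 525.7531

1. box [0,30]×[0,64]: [(0, 0) (30, 0) (30, 64) (0, 64)]
2. ⊥bis P0·P1 via (16.705,24.915): [(4.9018, 0) (30, 0) (30, 52.979)]  |A|=664.8387
3. ⊥bis P0·P2 via (14.215,20.03): [(14.2246, 19.6791) (14.761, 0) (30, 0) (30, 52.979)]  |A|=567.8279
4. ⊥bis P0·P3 via (21.535,39.53): [(23.9095, 40.1227) (14.2246, 19.6791) (14.761, 0) (30, 0) (30, 41.6429)]  |A|=533.3067
5. ⊥bis P0·P4 via (18.37,35.25): [(22.6951, 37.5592) (14.2246, 19.6791) (14.761, 0) (30, 0) (30, 41.4594)]  |A|=525.7531
6. canonical 5-gon: [(22.6951, 37.5592) (14.2246, 19.6791) (14.761, 0) (30, 0) (30, 41.4594)]
7. shoelace: 525.7531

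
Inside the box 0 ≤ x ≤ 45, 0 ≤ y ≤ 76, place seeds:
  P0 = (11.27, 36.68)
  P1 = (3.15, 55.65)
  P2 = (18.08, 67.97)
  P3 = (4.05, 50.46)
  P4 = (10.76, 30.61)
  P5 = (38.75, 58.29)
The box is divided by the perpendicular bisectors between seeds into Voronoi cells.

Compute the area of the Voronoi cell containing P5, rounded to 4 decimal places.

1. box [0,45]×[0,76]: [(0, 0) (45, 0) (45, 76) (0, 76)]
2. ⊥bis P5·P0 via (25.01,47.485): [(45, 22.065) (45, 76) (2.5861, 76)]  |A|=1143.7962
3. ⊥bis P5·P1 via (20.95,56.97): [(21.3039, 52.1978) (45, 22.065) (45, 76) (19.5388, 76)]  |A|=942.0405
4. ⊥bis P5·P2 via (28.415,63.13): [(22.552, 50.6106) (45, 22.065) (45, 76) (34.4422, 76)]  |A|=739.3933
5. ⊥bis P5·P3 via (21.4,54.375): [(22.552, 50.6106) (45, 22.065) (45, 76) (34.4422, 76)]  |A|=739.3933
6. ⊥bis P5·P4 via (24.755,44.45): [(22.552, 50.6106) (37.6537, 31.4068) (45, 23.9783) (45, 76) (34.4422, 76)]  |A|=732.3658
7. canonical 5-gon: [(22.552, 50.6106) (37.6537, 31.4068) (45, 23.9783) (45, 76) (34.4422, 76)]
8. shoelace: 732.3658

Area of P5's cell: 732.3658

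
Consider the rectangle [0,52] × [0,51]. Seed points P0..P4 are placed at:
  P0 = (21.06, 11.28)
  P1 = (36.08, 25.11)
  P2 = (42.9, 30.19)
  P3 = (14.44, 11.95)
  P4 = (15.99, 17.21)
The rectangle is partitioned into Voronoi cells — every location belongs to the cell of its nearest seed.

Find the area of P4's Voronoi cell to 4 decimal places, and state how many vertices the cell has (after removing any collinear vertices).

Area of P4's cell: 718.8925 (5 vertices)

1. box [0,52]×[0,51]: [(0, 0) (52, 0) (52, 51) (0, 51)]
2. ⊥bis P4·P0 via (18.525,14.245): [(0, 0) (1.8637, 0) (52, 42.8653) (52, 51) (0, 51)]  |A|=1577.4465
3. ⊥bis P4·P1 via (26.035,21.16): [(0, 0) (1.8637, 0) (26.1804, 20.7902) (14.301, 51) (0, 51)]  |A|=902.9892
4. ⊥bis P4·P2 via (29.445,23.7): [(0, 0) (1.8637, 0) (26.1804, 20.7902) (14.301, 51) (0, 51)]  |A|=902.9892
5. ⊥bis P4·P3 via (15.215,14.58): [(0, 19.0635) (17.968, 13.7688) (26.1804, 20.7902) (14.301, 51) (0, 51)]  |A|=718.8925
6. canonical 5-gon: [(0, 19.0635) (17.968, 13.7688) (26.1804, 20.7902) (14.301, 51) (0, 51)]
7. shoelace: 718.8925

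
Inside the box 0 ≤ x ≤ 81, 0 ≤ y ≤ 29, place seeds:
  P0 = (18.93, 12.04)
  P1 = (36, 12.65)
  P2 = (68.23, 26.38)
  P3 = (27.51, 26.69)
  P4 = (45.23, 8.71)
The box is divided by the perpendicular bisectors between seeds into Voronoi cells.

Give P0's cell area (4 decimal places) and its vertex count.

Area of P0's cell: 673.4010 (5 vertices)

1. box [0,81]×[0,29]: [(0, 0) (81, 0) (81, 29) (0, 29)]
2. ⊥bis P0·P1 via (27.465,12.345): [(0, 0) (27.9062, 0) (26.8698, 29) (0, 29)]  |A|=794.2517
3. ⊥bis P0·P2 via (43.58,19.21): [(0, 0) (27.9062, 0) (26.8698, 29) (0, 29)]  |A|=794.2517
4. ⊥bis P0·P3 via (23.22,19.365): [(0, 0) (27.9062, 0) (27.2995, 16.9758) (6.7686, 29) (0, 29)]  |A|=673.401
5. ⊥bis P0·P4 via (32.08,10.375): [(0, 0) (27.9062, 0) (27.2995, 16.9758) (6.7686, 29) (0, 29)]  |A|=673.401
6. canonical 5-gon: [(0, 0) (27.9062, 0) (27.2995, 16.9758) (6.7686, 29) (0, 29)]
7. shoelace: 673.401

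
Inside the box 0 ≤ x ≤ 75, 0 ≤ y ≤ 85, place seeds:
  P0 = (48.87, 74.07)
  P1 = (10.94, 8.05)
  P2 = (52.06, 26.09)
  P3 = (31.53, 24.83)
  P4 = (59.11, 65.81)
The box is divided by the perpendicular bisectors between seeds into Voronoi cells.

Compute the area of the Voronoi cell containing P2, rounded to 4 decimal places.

Area of P2's cell: 1505.6256

1. box [0,75]×[0,85]: [(0, 0) (75, 0) (75, 85) (0, 85)]
2. ⊥bis P2·P0 via (50.465,50.08): [(0, 46.7248) (0, 0) (75, 0) (75, 51.7112)]  |A|=3691.3506
3. ⊥bis P2·P1 via (31.5,17.07): [(17.9659, 47.9193) (38.9889, 0) (75, 0) (75, 51.7112)]  |A|=2337.4642
4. ⊥bis P2·P3 via (41.795,25.46): [(40.3254, 49.4059) (43.3576, 0) (75, 0) (75, 51.7112)]  |A|=1678.1949
5. ⊥bis P2·P4 via (55.585,45.95): [(40.3717, 48.6502) (43.3576, 0) (75, 0) (75, 42.504)]  |A|=1505.6256
6. canonical 4-gon: [(40.3717, 48.6502) (43.3576, 0) (75, 0) (75, 42.504)]
7. shoelace: 1505.6256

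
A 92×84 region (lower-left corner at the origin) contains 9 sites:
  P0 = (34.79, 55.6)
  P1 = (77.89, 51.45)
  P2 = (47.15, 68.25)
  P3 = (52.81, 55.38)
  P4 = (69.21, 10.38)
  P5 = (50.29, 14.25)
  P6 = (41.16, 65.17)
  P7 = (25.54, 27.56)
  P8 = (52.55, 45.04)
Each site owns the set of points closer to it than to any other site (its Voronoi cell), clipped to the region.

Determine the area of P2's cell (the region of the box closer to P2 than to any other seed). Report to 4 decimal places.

1. box [0,92]×[0,84]: [(0, 0) (92, 0) (92, 84) (0, 84)]
2. ⊥bis P2·P0 via (40.97,61.925): [(92, 12.0649) (92, 84) (18.3771, 84)]  |A|=2648.0384
3. ⊥bis P2·P1 via (62.52,59.85): [(55.7576, 47.4764) (75.7184, 84) (18.3771, 84)]  |A|=1047.1565
4. ⊥bis P2·P3 via (49.98,61.815): [(43.8443, 59.1166) (67.9013, 69.6965) (75.7184, 84) (18.3771, 84)]  |A|=844.1217
5. ⊥bis P2·P4 via (58.18,39.315): [(43.8443, 59.1166) (67.9013, 69.6965) (75.7184, 84) (18.3771, 84)]  |A|=844.1217
6. ⊥bis P2·P5 via (48.72,41.25): [(43.8443, 59.1166) (67.9013, 69.6965) (75.7184, 84) (18.3771, 84)]  |A|=844.1217
7. ⊥bis P2·P6 via (44.155,66.71): [(47.2821, 60.6285) (67.9013, 69.6965) (75.7184, 84) (35.2646, 84)]  |A|=584.7541
8. ⊥bis P2·P7 via (36.345,47.905): [(47.2821, 60.6285) (67.9013, 69.6965) (75.7184, 84) (35.2646, 84)]  |A|=584.7541
9. ⊥bis P2·P8 via (49.85,56.645): [(47.2821, 60.6285) (67.9013, 69.6965) (75.7184, 84) (35.2646, 84)]  |A|=584.7541
10. canonical 4-gon: [(47.2821, 60.6285) (67.9013, 69.6965) (75.7184, 84) (35.2646, 84)]
11. shoelace: 584.7541

Area of P2's cell: 584.7541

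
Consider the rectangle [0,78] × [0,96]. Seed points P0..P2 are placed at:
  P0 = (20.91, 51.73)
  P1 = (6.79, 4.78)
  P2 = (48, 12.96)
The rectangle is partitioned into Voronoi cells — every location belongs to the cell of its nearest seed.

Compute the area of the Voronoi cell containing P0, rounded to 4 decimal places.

Area of P0's cell: 4425.6118

1. box [0,78]×[0,96]: [(0, 0) (78, 0) (78, 96) (0, 96)]
2. ⊥bis P0·P1 via (13.85,28.255): [(0, 32.4203) (78, 8.9622) (78, 96) (0, 96)]  |A|=5874.0824
3. ⊥bis P0·P2 via (34.455,32.345): [(0, 32.4203) (24.1628, 25.1535) (78, 62.7715) (78, 96) (0, 96)]  |A|=4425.6118
4. canonical 5-gon: [(0, 32.4203) (24.1628, 25.1535) (78, 62.7715) (78, 96) (0, 96)]
5. shoelace: 4425.6118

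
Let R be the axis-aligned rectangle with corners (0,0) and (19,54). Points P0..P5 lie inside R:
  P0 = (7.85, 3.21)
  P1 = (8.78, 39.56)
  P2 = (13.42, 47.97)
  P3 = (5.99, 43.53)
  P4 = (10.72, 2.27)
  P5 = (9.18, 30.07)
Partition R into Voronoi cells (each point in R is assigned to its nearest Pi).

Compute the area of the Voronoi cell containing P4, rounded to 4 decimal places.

Area of P4's cell: 130.6592

1. box [0,19]×[0,54]: [(0, 0) (19, 0) (19, 54) (0, 54)]
2. ⊥bis P4·P0 via (9.285,2.74): [(8.3876, 0) (19, 0) (19, 32.4018)]  |A|=171.9305
3. ⊥bis P4·P1 via (9.75,20.915): [(15.3329, 21.2054) (8.3876, 0) (19, 0) (19, 21.3962)]  |A|=151.7515
4. ⊥bis P4·P2 via (12.07,25.12): [(15.3329, 21.2054) (8.3876, 0) (19, 0) (19, 21.3962)]  |A|=151.7515
5. ⊥bis P4·P3 via (8.355,22.9): [(15.3329, 21.2054) (8.3876, 0) (19, 0) (19, 21.3962)]  |A|=151.7515
6. ⊥bis P4·P5 via (9.95,16.17): [(13.7527, 16.3807) (8.3876, 0) (19, 0) (19, 16.6713)]  |A|=130.6592
7. canonical 4-gon: [(13.7527, 16.3807) (8.3876, 0) (19, 0) (19, 16.6713)]
8. shoelace: 130.6592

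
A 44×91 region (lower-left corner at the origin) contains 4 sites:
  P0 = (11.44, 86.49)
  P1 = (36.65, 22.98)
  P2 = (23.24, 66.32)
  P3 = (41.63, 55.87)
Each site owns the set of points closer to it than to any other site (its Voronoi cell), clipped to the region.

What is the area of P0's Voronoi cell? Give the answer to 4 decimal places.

1. box [0,44]×[0,91]: [(0, 0) (44, 0) (44, 91) (0, 91)]
2. ⊥bis P0·P1 via (24.045,54.735): [(0, 45.1904) (44, 62.656) (44, 91) (0, 91)]  |A|=1631.3771
3. ⊥bis P0·P2 via (17.34,76.405): [(0, 66.2606) (42.2876, 91) (0, 91)]  |A|=523.0838
4. ⊥bis P0·P3 via (26.535,71.18): [(0, 66.2606) (42.2876, 91) (0, 91)]  |A|=523.0838
5. canonical 3-gon: [(0, 66.2606) (42.2876, 91) (0, 91)]
6. shoelace: 523.0838

Area of P0's cell: 523.0838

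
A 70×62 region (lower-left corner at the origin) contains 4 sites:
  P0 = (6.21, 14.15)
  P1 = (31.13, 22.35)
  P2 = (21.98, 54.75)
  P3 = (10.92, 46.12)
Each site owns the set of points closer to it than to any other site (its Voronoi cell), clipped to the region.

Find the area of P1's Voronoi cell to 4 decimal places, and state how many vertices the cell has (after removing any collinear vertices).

1. box [0,70]×[0,62]: [(0, 0) (70, 0) (70, 62) (0, 62)]
2. ⊥bis P1·P0 via (18.67,18.25): [(24.6752, 0) (70, 0) (70, 62) (4.2739, 62)]  |A|=3442.5764
3. ⊥bis P1·P2 via (26.555,38.55): [(13.2286, 34.7865) (24.6752, 0) (70, 0) (70, 50.8192)]  |A|=2230.884
4. ⊥bis P1·P3 via (21.025,34.235): [(25.8738, 38.3576) (15.0748, 29.1759) (24.6752, 0) (70, 0) (70, 50.8192)]  |A|=2192.114
5. canonical 5-gon: [(25.8738, 38.3576) (15.0748, 29.1759) (24.6752, 0) (70, 0) (70, 50.8192)]
6. shoelace: 2192.114

Area of P1's cell: 2192.1140 (5 vertices)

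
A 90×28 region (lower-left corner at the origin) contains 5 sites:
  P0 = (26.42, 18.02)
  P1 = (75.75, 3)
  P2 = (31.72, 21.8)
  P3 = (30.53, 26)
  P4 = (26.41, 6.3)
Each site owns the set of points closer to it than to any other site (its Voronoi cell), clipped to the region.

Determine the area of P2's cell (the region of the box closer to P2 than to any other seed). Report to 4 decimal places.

Area of P2's cell: 440.2069

1. box [0,90]×[0,28]: [(0, 0) (90, 0) (90, 28) (0, 28)]
2. ⊥bis P2·P0 via (29.07,19.91): [(43.27, 0) (90, 0) (90, 28) (23.3002, 28)]  |A|=1588.0184
3. ⊥bis P2·P1 via (53.735,12.4): [(43.27, 0) (48.4404, 0) (60.3959, 28) (23.3002, 28)]  |A|=591.7272
4. ⊥bis P2·P3 via (31.125,23.9): [(27.0481, 22.7449) (43.27, 0) (48.4404, 0) (60.3959, 28) (45.5956, 28)]  |A|=533.1447
5. ⊥bis P2·P4 via (29.065,14.05): [(27.0481, 22.7449) (34.6023, 12.153) (51.2015, 6.4665) (60.3959, 28) (45.5956, 28)]  |A|=440.2069
6. canonical 5-gon: [(27.0481, 22.7449) (34.6023, 12.153) (51.2015, 6.4665) (60.3959, 28) (45.5956, 28)]
7. shoelace: 440.2069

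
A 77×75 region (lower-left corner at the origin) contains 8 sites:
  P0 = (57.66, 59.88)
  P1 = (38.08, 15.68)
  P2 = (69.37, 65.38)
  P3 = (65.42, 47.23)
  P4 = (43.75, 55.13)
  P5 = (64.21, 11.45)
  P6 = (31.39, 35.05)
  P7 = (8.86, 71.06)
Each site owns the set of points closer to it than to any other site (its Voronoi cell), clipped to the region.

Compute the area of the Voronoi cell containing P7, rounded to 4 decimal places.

Area of P7's cell: 712.1920

1. box [0,77]×[0,75]: [(0, 0) (77, 0) (77, 75) (0, 75)]
2. ⊥bis P7·P0 via (33.26,65.47): [(0, 0) (18.2609, 0) (35.4433, 75) (0, 75)]  |A|=2013.9089
3. ⊥bis P7·P1 via (23.47,43.37): [(0, 30.9866) (28.8469, 46.207) (35.4433, 75) (0, 75)]  |A|=1145.0845
4. ⊥bis P7·P2 via (39.115,68.22): [(0, 30.9866) (28.8469, 46.207) (35.4433, 75) (0, 75)]  |A|=1145.0845
5. ⊥bis P7·P3 via (37.14,59.145): [(0, 30.9866) (28.8469, 46.207) (35.4433, 75) (0, 75)]  |A|=1145.0845
6. ⊥bis P7·P4 via (26.305,63.095): [(0, 30.9866) (15.3406, 39.0807) (31.7406, 75) (0, 75)]  |A|=907.6454
7. ⊥bis P7·P5 via (36.535,41.255): [(0, 30.9866) (15.3406, 39.0807) (31.7406, 75) (0, 75)]  |A|=907.6454
8. ⊥bis P7·P6 via (20.125,53.055): [(0, 40.4636) (22.3592, 54.4528) (31.7406, 75) (0, 75)]  |A|=712.192
9. canonical 4-gon: [(0, 40.4636) (22.3592, 54.4528) (31.7406, 75) (0, 75)]
10. shoelace: 712.192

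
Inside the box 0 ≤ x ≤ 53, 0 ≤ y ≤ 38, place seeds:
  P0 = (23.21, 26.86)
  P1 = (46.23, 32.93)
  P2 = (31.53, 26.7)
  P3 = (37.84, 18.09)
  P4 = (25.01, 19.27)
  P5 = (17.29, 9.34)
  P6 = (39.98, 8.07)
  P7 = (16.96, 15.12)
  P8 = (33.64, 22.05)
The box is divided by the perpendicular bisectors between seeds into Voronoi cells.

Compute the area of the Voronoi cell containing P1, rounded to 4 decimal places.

1. box [0,53]×[0,38]: [(0, 0) (53, 0) (53, 38) (0, 38)]
2. ⊥bis P1·P0 via (34.72,29.895): [(42.6028, 0) (53, 0) (53, 38) (32.5828, 38)]  |A|=585.4723
3. ⊥bis P1·P2 via (38.88,29.815): [(51.5159, 0) (53, 0) (53, 38) (35.4111, 38)]  |A|=362.387
4. ⊥bis P1·P3 via (42.035,25.51): [(40.2852, 26.4992) (53, 19.3108) (53, 38) (35.4111, 38)]  |A|=219.9571
5. ⊥bis P1·P4 via (35.62,26.1): [(40.2852, 26.4992) (53, 19.3108) (53, 38) (35.4111, 38)]  |A|=219.9571
6. ⊥bis P1·P5 via (31.76,21.135): [(40.2852, 26.4992) (53, 19.3108) (53, 38) (35.4111, 38)]  |A|=219.9571
7. ⊥bis P1·P6 via (43.105,20.5): [(40.2852, 26.4992) (53, 19.3108) (53, 38) (35.4111, 38)]  |A|=219.9571
8. ⊥bis P1·P7 via (31.595,24.025): [(40.2852, 26.4992) (53, 19.3108) (53, 38) (35.4111, 38)]  |A|=219.9571
9. ⊥bis P1·P8 via (39.935,27.49): [(39.7983, 27.6481) (41.2745, 25.9399) (53, 19.3108) (53, 38) (35.4111, 38)]  |A|=219.5249
10. canonical 5-gon: [(39.7983, 27.6481) (41.2745, 25.9399) (53, 19.3108) (53, 38) (35.4111, 38)]
11. shoelace: 219.5249

Area of P1's cell: 219.5249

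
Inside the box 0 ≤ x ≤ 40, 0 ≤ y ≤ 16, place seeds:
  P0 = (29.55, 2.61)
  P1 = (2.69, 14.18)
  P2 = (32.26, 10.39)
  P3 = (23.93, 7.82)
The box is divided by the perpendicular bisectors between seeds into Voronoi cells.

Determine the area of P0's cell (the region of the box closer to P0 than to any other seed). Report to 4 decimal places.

1. box [0,40]×[0,16]: [(0, 0) (40, 0) (40, 16) (0, 16)]
2. ⊥bis P0·P1 via (16.12,8.395): [(12.5038, 0) (40, 0) (40, 16) (19.3959, 16)]  |A|=384.8024
3. ⊥bis P0·P2 via (30.905,6.5): [(17.3392, 11.2254) (12.5038, 0) (40, 0) (40, 3.3319)]  |A|=192.0796
4. ⊥bis P0·P3 via (26.74,5.215): [(28.6571, 7.283) (21.9055, 0) (40, 0) (40, 3.3319)]  |A|=84.7882
5. canonical 4-gon: [(28.6571, 7.283) (21.9055, 0) (40, 0) (40, 3.3319)]
6. shoelace: 84.7882

Area of P0's cell: 84.7882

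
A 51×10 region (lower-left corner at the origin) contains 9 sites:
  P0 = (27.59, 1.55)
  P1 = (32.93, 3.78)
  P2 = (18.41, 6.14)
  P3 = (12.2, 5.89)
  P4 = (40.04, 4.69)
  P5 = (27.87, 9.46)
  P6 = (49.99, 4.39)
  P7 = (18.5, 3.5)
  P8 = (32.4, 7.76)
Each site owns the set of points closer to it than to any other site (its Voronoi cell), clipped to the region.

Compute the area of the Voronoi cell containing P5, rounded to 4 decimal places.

Area of P5's cell: 29.6913

1. box [0,51]×[0,10]: [(0, 0) (51, 0) (51, 10) (0, 10)]
2. ⊥bis P5·P0 via (27.73,5.505): [(0, 6.4866) (51, 4.6813) (51, 10) (0, 10)]  |A|=225.2192
3. ⊥bis P5·P1 via (30.4,6.62): [(0, 6.4866) (29.0942, 5.4567) (34.1942, 10) (0, 10)]  |A|=128.7868
4. ⊥bis P5·P2 via (23.14,7.8): [(23.8978, 5.6407) (29.0942, 5.4567) (34.1942, 10) (22.3679, 10)]  |A|=38.0507
5. ⊥bis P5·P3 via (20.035,7.675): [(23.8978, 5.6407) (29.0942, 5.4567) (34.1942, 10) (22.3679, 10)]  |A|=38.0507
6. ⊥bis P5·P4 via (33.955,7.075): [(23.8978, 5.6407) (29.0942, 5.4567) (34.1942, 10) (22.3679, 10)]  |A|=38.0507
7. ⊥bis P5·P6 via (38.93,6.925): [(23.8978, 5.6407) (29.0942, 5.4567) (34.1942, 10) (22.3679, 10)]  |A|=38.0507
8. ⊥bis P5·P7 via (23.185,6.48): [(23.8978, 5.6407) (29.0942, 5.4567) (34.1942, 10) (22.3679, 10)]  |A|=38.0507
9. ⊥bis P5·P8 via (30.135,8.61): [(23.8978, 5.6407) (28.9535, 5.4617) (30.6566, 10) (22.3679, 10)]  |A|=29.6913
10. canonical 4-gon: [(23.8978, 5.6407) (28.9535, 5.4617) (30.6566, 10) (22.3679, 10)]
11. shoelace: 29.6913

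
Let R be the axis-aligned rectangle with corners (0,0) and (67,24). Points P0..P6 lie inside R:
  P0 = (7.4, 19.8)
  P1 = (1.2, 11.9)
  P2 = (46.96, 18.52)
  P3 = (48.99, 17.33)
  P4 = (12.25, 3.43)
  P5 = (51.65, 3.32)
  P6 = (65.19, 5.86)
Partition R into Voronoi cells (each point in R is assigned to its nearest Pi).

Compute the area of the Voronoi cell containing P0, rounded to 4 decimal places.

1. box [0,67]×[0,24]: [(0, 0) (67, 0) (67, 24) (0, 24)]
2. ⊥bis P0·P1 via (4.3,15.85): [(0, 19.2247) (24.496, 0) (67, 0) (67, 24) (0, 24)]  |A|=1372.5364
3. ⊥bis P0·P2 via (27.18,19.16): [(0, 19.2247) (24.496, 0) (26.5601, 0) (27.3366, 24) (0, 24)]  |A|=411.2963
4. ⊥bis P0·P3 via (28.195,18.565): [(0, 19.2247) (24.496, 0) (26.5601, 0) (27.3366, 24) (0, 24)]  |A|=411.2963
5. ⊥bis P0·P4 via (9.825,11.615): [(0, 19.2247) (9.7315, 11.5873) (27.1015, 16.7336) (27.3366, 24) (0, 24)]  |A|=255.4
6. ⊥bis P0·P5 via (29.525,11.56): [(0, 19.2247) (9.7315, 11.5873) (27.1015, 16.7336) (27.3366, 24) (0, 24)]  |A|=255.4
7. ⊥bis P0·P6 via (36.295,12.83): [(0, 19.2247) (9.7315, 11.5873) (27.1015, 16.7336) (27.3366, 24) (0, 24)]  |A|=255.4
8. canonical 5-gon: [(0, 19.2247) (9.7315, 11.5873) (27.1015, 16.7336) (27.3366, 24) (0, 24)]
9. shoelace: 255.4

Area of P0's cell: 255.4000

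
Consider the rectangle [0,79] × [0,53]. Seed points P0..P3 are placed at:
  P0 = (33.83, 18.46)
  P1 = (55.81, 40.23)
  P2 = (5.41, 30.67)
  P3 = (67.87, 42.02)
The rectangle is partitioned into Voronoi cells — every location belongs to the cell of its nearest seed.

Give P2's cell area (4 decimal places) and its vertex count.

1. box [0,79]×[0,53]: [(0, 0) (79, 0) (79, 53) (0, 53)]
2. ⊥bis P2·P0 via (19.62,24.565): [(0, 0) (9.0662, 0) (31.8364, 53) (0, 53)]  |A|=1083.9204
3. ⊥bis P2·P1 via (30.61,35.45): [(0, 0) (9.0662, 0) (28.6763, 45.6444) (27.2811, 53) (0, 53)]  |A|=1067.1667
4. ⊥bis P2·P3 via (36.64,36.345): [(0, 0) (9.0662, 0) (28.6763, 45.6444) (27.2811, 53) (0, 53)]  |A|=1067.1667
5. canonical 5-gon: [(0, 0) (9.0662, 0) (28.6763, 45.6444) (27.2811, 53) (0, 53)]
6. shoelace: 1067.1667

Area of P2's cell: 1067.1667 (5 vertices)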